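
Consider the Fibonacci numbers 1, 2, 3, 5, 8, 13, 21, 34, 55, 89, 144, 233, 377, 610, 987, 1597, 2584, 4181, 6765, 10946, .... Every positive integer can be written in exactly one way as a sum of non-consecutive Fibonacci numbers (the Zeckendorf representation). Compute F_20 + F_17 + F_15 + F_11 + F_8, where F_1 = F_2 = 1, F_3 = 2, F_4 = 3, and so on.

9082

F_20 + F_17 + F_15 + F_11 + F_8 = 6765 + 1597 + 610 + 89 + 21 = 9082.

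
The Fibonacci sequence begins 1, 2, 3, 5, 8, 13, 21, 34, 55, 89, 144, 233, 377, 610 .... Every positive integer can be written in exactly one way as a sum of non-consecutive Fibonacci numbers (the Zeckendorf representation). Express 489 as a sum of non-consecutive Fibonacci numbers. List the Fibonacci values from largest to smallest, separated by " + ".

377 + 89 + 21 + 2

377 ≤ 489 < 610, so take 377; remainder 112
89 ≤ 112 < 144, so take 89; remainder 23
21 ≤ 23 < 34, so take 21; remainder 2
2 ≤ 2 < 3, so take 2; remainder 0
So 489 = 377 + 89 + 21 + 2, with no two terms consecutive in the sequence.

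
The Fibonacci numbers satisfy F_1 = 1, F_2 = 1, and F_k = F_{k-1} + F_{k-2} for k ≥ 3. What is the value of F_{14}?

377

Iterating the recurrence up to F_{8} = 21 and F_{7} = 13:
F_{9} = F_{8} + F_{7} = 21 + 13 = 34
F_{10} = F_{9} + F_{8} = 34 + 21 = 55
F_{11} = F_{10} + F_{9} = 55 + 34 = 89
F_{12} = F_{11} + F_{10} = 89 + 55 = 144
F_{13} = F_{12} + F_{11} = 144 + 89 = 233
F_{14} = F_{13} + F_{12} = 233 + 144 = 377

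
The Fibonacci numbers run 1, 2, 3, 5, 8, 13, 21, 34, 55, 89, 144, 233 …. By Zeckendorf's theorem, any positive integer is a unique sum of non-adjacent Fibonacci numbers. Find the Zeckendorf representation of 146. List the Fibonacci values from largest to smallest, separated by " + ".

144 + 2

Greedily peel off the largest Fibonacci term at each step:
subtract 144 from 146: 2 remains
subtract 2 from 2: 0 remains
So 146 = 144 + 2, with no two terms consecutive in the sequence.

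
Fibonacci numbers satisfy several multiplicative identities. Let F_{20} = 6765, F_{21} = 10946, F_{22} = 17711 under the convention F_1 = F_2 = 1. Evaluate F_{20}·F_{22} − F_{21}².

6765·17711 − 10946² = 119814915 − 119814916 = -1. (Cassini's identity: F_{k−1}F_{k+1} − F_k² = (−1)^k.)

-1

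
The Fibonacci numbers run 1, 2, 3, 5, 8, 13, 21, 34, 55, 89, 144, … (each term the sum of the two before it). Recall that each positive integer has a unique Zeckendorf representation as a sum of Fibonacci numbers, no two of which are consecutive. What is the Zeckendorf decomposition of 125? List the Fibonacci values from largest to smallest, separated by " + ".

89 + 34 + 2

subtract 89 from 125: 36 remains
subtract 34 from 36: 2 remains
subtract 2 from 2: 0 remains
So 125 = 89 + 34 + 2, with no two terms consecutive in the sequence.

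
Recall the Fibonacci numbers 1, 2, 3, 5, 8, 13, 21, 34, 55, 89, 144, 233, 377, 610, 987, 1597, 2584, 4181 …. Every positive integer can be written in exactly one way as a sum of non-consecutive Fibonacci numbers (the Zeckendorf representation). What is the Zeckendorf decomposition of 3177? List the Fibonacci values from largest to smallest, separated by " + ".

Repeatedly subtract the largest Fibonacci number that fits:
subtract 2584 from 3177: 593 remains
subtract 377 from 593: 216 remains
subtract 144 from 216: 72 remains
subtract 55 from 72: 17 remains
subtract 13 from 17: 4 remains
subtract 3 from 4: 1 remains
subtract 1 from 1: 0 remains
So 3177 = 2584 + 377 + 144 + 55 + 13 + 3 + 1, with no two terms consecutive in the sequence.

2584 + 377 + 144 + 55 + 13 + 3 + 1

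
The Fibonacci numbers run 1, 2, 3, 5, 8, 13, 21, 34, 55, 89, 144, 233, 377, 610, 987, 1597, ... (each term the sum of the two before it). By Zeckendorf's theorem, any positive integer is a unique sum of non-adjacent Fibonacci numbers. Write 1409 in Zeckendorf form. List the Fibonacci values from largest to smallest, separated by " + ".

987 + 377 + 34 + 8 + 3

1409 − 987 = 422
422 − 377 = 45
45 − 34 = 11
11 − 8 = 3
3 − 3 = 0
So 1409 = 987 + 377 + 34 + 8 + 3, with no two terms consecutive in the sequence.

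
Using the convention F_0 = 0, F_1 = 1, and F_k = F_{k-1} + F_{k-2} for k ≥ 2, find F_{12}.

144

Iterating the recurrence up to F_{4} = 3 and F_{3} = 2:
F_{5} = F_{4} + F_{3} = 3 + 2 = 5
F_{6} = F_{5} + F_{4} = 5 + 3 = 8
F_{7} = F_{6} + F_{5} = 8 + 5 = 13
F_{8} = F_{7} + F_{6} = 13 + 8 = 21
F_{9} = F_{8} + F_{7} = 21 + 13 = 34
F_{10} = F_{9} + F_{8} = 34 + 21 = 55
F_{11} = F_{10} + F_{9} = 55 + 34 = 89
F_{12} = F_{11} + F_{10} = 89 + 55 = 144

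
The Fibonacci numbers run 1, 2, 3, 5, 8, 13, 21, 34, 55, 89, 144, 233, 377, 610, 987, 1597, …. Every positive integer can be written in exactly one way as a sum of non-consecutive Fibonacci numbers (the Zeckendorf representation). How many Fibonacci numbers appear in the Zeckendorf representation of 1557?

6

1557: greatest Fibonacci not exceeding it is 987, leaving 570
570: greatest Fibonacci not exceeding it is 377, leaving 193
193: greatest Fibonacci not exceeding it is 144, leaving 49
49: greatest Fibonacci not exceeding it is 34, leaving 15
15: greatest Fibonacci not exceeding it is 13, leaving 2
2: greatest Fibonacci not exceeding it is 2, leaving 0
1557 = 987 + 377 + 144 + 34 + 13 + 2, which has 6 terms.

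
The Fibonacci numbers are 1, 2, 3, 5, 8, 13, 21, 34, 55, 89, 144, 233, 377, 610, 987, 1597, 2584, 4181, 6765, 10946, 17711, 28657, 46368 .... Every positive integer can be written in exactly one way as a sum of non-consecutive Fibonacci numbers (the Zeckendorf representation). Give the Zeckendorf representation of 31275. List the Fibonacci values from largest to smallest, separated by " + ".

Repeatedly subtract the largest Fibonacci number that fits:
31275 − 28657 = 2618
2618 − 2584 = 34
34 − 34 = 0
So 31275 = 28657 + 2584 + 34, with no two terms consecutive in the sequence.

28657 + 2584 + 34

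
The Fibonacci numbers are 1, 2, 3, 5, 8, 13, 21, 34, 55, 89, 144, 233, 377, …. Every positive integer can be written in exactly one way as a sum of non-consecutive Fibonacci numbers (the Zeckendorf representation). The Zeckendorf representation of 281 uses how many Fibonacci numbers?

4

Greedy algorithm:
take 233 (≤ 281); 281 − 233 = 48
take 34 (≤ 48); 48 − 34 = 14
take 13 (≤ 14); 14 − 13 = 1
take 1 (≤ 1); 1 − 1 = 0
281 = 233 + 34 + 13 + 1, which has 4 terms.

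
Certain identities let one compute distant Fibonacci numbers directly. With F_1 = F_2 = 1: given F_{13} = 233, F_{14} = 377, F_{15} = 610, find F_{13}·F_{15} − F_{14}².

1

233·610 − 377² = 142130 − 142129 = 1. (Cassini's identity: F_{k−1}F_{k+1} − F_k² = (−1)^k.)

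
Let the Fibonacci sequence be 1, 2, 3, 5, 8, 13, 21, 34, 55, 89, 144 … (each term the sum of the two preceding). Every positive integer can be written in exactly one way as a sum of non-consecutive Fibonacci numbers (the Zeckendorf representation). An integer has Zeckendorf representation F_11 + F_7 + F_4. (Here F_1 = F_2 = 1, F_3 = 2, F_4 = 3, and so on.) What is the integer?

F_11 + F_7 + F_4 = 89 + 13 + 3 = 105.

105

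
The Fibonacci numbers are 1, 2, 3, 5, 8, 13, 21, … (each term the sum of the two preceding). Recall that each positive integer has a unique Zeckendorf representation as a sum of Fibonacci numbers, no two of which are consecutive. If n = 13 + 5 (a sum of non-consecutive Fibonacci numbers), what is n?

13 + 5 = 18.

18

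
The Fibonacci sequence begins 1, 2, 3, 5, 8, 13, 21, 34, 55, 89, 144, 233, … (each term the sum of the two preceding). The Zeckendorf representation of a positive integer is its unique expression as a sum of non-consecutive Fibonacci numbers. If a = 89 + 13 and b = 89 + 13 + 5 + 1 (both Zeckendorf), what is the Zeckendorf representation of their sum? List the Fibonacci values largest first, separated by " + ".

144 + 55 + 8 + 3

The two numbers are 102 and 108, so their sum is 210.
210: greatest Fibonacci not exceeding it is 144, leaving 66
66: greatest Fibonacci not exceeding it is 55, leaving 11
11: greatest Fibonacci not exceeding it is 8, leaving 3
3: greatest Fibonacci not exceeding it is 3, leaving 0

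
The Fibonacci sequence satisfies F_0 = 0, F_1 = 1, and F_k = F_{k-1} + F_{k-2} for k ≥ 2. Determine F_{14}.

377

Iterating the recurrence up to F_{8} = 21 and F_{7} = 13:
F_{9} = F_{8} + F_{7} = 21 + 13 = 34
F_{10} = F_{9} + F_{8} = 34 + 21 = 55
F_{11} = F_{10} + F_{9} = 55 + 34 = 89
F_{12} = F_{11} + F_{10} = 89 + 55 = 144
F_{13} = F_{12} + F_{11} = 144 + 89 = 233
F_{14} = F_{13} + F_{12} = 233 + 144 = 377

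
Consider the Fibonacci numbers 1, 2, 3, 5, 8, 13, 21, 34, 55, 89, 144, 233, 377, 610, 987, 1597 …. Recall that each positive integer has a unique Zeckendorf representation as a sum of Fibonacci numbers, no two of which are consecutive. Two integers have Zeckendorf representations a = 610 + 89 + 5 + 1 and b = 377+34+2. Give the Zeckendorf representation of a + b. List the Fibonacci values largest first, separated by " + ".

987 + 89 + 34 + 8

The two numbers are 705 and 413, so their sum is 1118.
987 ≤ 1118 < 1597, so take 987; remainder 131
89 ≤ 131 < 144, so take 89; remainder 42
34 ≤ 42 < 55, so take 34; remainder 8
8 ≤ 8 < 13, so take 8; remainder 0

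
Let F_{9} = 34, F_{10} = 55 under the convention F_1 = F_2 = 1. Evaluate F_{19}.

By the addition formula F_{m+n} = F_m F_{n+1} + F_{m−1} F_n with m=10, n=9: F_{19} = 55·55 + 34·34 = 3025 + 1156 = 4181.

4181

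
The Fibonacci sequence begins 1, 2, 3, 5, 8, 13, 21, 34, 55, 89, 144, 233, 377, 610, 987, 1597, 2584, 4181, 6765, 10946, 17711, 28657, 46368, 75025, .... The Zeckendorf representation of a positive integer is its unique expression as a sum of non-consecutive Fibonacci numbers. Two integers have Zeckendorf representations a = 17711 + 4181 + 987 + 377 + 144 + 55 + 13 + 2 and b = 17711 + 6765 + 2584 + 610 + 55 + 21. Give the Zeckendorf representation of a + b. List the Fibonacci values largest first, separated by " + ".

The two numbers are 23470 and 27746, so their sum is 51216.
Greedily peel off the largest Fibonacci term at each step:
take 46368 (≤ 51216); 51216 − 46368 = 4848
take 4181 (≤ 4848); 4848 − 4181 = 667
take 610 (≤ 667); 667 − 610 = 57
take 55 (≤ 57); 57 − 55 = 2
take 2 (≤ 2); 2 − 2 = 0

46368 + 4181 + 610 + 55 + 2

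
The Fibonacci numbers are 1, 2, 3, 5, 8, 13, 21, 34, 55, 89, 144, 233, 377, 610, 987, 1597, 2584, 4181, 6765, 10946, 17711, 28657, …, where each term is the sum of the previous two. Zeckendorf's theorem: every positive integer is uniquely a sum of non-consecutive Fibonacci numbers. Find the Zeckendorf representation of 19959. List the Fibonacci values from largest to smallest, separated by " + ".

17711 + 1597 + 610 + 34 + 5 + 2

Repeatedly subtract the largest Fibonacci number that fits:
subtract 17711 from 19959: 2248 remains
subtract 1597 from 2248: 651 remains
subtract 610 from 651: 41 remains
subtract 34 from 41: 7 remains
subtract 5 from 7: 2 remains
subtract 2 from 2: 0 remains
So 19959 = 17711 + 1597 + 610 + 34 + 5 + 2, with no two terms consecutive in the sequence.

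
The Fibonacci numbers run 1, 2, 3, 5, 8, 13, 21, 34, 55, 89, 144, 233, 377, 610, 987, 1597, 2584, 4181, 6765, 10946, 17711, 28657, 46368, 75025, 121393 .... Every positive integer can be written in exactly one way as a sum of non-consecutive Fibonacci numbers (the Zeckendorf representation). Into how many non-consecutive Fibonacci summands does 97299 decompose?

97299: greatest Fibonacci not exceeding it is 75025, leaving 22274
22274: greatest Fibonacci not exceeding it is 17711, leaving 4563
4563: greatest Fibonacci not exceeding it is 4181, leaving 382
382: greatest Fibonacci not exceeding it is 377, leaving 5
5: greatest Fibonacci not exceeding it is 5, leaving 0
97299 = 75025 + 17711 + 4181 + 377 + 5, which has 5 terms.

5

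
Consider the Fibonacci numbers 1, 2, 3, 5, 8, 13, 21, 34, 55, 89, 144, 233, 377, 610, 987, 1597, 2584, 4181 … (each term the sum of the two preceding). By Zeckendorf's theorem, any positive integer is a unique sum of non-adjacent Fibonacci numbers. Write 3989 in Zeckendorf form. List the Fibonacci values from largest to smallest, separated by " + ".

2584 ≤ 3989 < 4181, so take 2584; remainder 1405
987 ≤ 1405 < 1597, so take 987; remainder 418
377 ≤ 418 < 610, so take 377; remainder 41
34 ≤ 41 < 55, so take 34; remainder 7
5 ≤ 7 < 8, so take 5; remainder 2
2 ≤ 2 < 3, so take 2; remainder 0
So 3989 = 2584 + 987 + 377 + 34 + 5 + 2, with no two terms consecutive in the sequence.

2584 + 987 + 377 + 34 + 5 + 2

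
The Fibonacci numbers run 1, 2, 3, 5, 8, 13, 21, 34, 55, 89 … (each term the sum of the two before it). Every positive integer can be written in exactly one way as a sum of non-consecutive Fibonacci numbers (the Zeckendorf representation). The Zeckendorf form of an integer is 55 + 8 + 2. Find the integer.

65

55 + 8 + 2 = 65.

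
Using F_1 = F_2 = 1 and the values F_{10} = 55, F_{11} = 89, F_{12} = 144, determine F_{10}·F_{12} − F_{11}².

55·144 − 89² = 7920 − 7921 = -1. (Cassini's identity: F_{k−1}F_{k+1} − F_k² = (−1)^k.)

-1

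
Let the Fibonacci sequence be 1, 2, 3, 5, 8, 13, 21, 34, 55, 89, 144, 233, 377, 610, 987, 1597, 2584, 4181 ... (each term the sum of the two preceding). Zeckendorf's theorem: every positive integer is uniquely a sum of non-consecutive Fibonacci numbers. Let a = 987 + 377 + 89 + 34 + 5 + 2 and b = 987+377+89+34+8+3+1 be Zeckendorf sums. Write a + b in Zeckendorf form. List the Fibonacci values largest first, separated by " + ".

The two numbers are 1494 and 1499, so their sum is 2993.
Repeatedly subtract the largest Fibonacci number that fits:
2993: greatest Fibonacci not exceeding it is 2584, leaving 409
409: greatest Fibonacci not exceeding it is 377, leaving 32
32: greatest Fibonacci not exceeding it is 21, leaving 11
11: greatest Fibonacci not exceeding it is 8, leaving 3
3: greatest Fibonacci not exceeding it is 3, leaving 0

2584 + 377 + 21 + 8 + 3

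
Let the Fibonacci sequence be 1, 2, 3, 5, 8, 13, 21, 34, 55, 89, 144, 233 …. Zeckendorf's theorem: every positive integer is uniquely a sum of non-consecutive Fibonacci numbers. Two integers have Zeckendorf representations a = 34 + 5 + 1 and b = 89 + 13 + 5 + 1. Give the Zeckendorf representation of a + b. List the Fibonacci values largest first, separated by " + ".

The two numbers are 40 and 108, so their sum is 148.
Greedily peel off the largest Fibonacci term at each step:
largest Fibonacci ≤ 148 is 144; 148 − 144 = 4
largest Fibonacci ≤ 4 is 3; 4 − 3 = 1
largest Fibonacci ≤ 1 is 1; 1 − 1 = 0

144 + 3 + 1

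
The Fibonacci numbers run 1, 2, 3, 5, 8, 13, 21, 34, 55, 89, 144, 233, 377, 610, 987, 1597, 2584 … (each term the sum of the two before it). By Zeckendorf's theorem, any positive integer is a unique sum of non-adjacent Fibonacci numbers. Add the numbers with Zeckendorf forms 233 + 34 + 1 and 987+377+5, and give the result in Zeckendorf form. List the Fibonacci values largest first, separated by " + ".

1597 + 34 + 5 + 1

The two numbers are 268 and 1369, so their sum is 1637.
Repeatedly subtract the largest Fibonacci number that fits:
1597 ≤ 1637 < 2584, so take 1597; remainder 40
34 ≤ 40 < 55, so take 34; remainder 6
5 ≤ 6 < 8, so take 5; remainder 1
1 ≤ 1 < 2, so take 1; remainder 0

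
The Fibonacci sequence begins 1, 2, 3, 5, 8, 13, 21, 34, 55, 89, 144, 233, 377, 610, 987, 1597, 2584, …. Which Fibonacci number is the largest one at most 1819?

1597 ≤ 1819 < 2584, so the largest Fibonacci number not exceeding 1819 is 1597.

1597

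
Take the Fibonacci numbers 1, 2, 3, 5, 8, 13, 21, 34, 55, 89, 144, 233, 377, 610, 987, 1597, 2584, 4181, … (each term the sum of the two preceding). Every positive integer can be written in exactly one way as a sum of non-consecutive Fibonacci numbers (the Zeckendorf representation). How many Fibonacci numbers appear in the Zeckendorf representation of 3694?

Repeatedly subtract the largest Fibonacci number that fits:
3694 − 2584 = 1110
1110 − 987 = 123
123 − 89 = 34
34 − 34 = 0
3694 = 2584 + 987 + 89 + 34, which has 4 terms.

4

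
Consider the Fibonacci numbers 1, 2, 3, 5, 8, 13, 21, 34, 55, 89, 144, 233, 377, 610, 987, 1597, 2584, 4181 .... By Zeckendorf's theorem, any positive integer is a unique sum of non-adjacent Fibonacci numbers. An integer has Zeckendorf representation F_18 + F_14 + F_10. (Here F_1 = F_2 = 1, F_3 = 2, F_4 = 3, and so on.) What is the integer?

3016

F_18 + F_14 + F_10 = 2584 + 377 + 55 = 3016.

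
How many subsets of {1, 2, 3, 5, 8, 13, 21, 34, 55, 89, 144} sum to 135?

135 = 89+34+8+3+1 = 89+21+13+8+3+1 = 55+34+21+13+8+3+1 — 3 representations.

3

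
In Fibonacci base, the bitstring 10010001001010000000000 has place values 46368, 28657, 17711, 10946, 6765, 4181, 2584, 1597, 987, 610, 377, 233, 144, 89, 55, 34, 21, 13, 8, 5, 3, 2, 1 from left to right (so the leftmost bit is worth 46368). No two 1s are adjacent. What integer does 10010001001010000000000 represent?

59432

Summing the place values of the 1 bits: 46368 + 10946 + 1597 + 377 + 144 = 59432.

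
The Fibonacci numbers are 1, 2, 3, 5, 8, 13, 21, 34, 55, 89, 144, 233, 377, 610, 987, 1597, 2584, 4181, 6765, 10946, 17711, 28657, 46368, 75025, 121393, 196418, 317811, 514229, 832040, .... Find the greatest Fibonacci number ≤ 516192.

514229 ≤ 516192 < 832040, so the largest Fibonacci number not exceeding 516192 is 514229.

514229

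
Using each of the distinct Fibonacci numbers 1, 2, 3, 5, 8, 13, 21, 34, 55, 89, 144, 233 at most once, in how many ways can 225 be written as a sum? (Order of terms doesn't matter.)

8

225 = 144+55+21+5 = 144+55+21+3+2 = 144+55+13+8+5 = 144+55+13+8+3+2 = … (4 more), for 8 in all.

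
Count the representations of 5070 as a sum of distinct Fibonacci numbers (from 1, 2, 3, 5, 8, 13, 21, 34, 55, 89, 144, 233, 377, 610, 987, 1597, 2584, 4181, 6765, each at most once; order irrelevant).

Each representation comes from the Zeckendorf form by replacing some F_k with F_{k−1} + F_{k−2} where possible.
5070 = 4181+610+233+34+8+3+1 = 4181+610+233+21+13+8+3+1 = 4181+610+144+89+34+8+3+1 = 2584+1597+610+233+34+8+3+1 = 4181+610+144+89+21+13+8+3+1 = … (14 more), for 19 in all.

19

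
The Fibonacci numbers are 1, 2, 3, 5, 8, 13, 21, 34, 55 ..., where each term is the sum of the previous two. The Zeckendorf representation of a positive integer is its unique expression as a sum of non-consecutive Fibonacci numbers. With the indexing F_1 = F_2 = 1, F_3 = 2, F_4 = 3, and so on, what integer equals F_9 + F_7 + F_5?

F_9 + F_7 + F_5 = 34 + 13 + 5 = 52.

52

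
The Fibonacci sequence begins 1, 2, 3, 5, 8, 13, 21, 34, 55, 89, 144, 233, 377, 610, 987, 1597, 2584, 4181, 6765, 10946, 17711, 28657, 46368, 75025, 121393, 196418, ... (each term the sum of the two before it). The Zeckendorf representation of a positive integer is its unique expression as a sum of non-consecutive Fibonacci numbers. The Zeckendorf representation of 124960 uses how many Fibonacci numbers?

9

Repeatedly subtract the largest Fibonacci number that fits:
124960 − 121393 = 3567
3567 − 2584 = 983
983 − 610 = 373
373 − 233 = 140
140 − 89 = 51
51 − 34 = 17
17 − 13 = 4
4 − 3 = 1
1 − 1 = 0
124960 = 121393 + 2584 + 610 + 233 + 89 + 34 + 13 + 3 + 1, which has 9 terms.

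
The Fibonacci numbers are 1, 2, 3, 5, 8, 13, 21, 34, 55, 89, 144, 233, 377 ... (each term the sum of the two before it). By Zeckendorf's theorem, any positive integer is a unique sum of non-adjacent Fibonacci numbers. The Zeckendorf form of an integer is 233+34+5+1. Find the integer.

273

233+34+5+1 = 273.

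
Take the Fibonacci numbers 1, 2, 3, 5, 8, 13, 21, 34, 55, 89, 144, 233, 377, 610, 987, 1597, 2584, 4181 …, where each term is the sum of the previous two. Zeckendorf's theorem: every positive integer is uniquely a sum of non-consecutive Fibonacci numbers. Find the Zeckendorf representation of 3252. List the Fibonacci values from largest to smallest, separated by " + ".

2584 + 610 + 55 + 3

Greedily peel off the largest Fibonacci term at each step:
take 2584 (≤ 3252); 3252 − 2584 = 668
take 610 (≤ 668); 668 − 610 = 58
take 55 (≤ 58); 58 − 55 = 3
take 3 (≤ 3); 3 − 3 = 0
So 3252 = 2584 + 610 + 55 + 3, with no two terms consecutive in the sequence.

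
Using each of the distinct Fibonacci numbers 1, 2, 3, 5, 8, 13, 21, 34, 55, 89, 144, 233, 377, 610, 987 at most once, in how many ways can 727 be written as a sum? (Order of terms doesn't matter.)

Each representation comes from the Zeckendorf form by replacing some F_k with F_{k−1} + F_{k−2} where possible.
727 = 610+89+21+5+2 = 610+89+13+8+5+2 = 610+55+34+21+5+2 = 377+233+89+21+5+2 = … (6 more), for 10 in all.

10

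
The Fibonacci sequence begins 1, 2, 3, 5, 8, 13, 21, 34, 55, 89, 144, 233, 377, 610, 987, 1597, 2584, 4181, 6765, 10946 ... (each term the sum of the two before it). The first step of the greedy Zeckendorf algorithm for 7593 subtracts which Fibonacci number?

6765 ≤ 7593 < 10946, so the largest Fibonacci number not exceeding 7593 is 6765.

6765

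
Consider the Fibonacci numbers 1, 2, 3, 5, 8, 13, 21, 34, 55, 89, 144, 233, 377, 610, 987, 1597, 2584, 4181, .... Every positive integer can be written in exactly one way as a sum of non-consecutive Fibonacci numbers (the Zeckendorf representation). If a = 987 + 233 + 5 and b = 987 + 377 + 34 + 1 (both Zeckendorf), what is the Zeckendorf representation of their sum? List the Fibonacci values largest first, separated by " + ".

The two numbers are 1225 and 1399, so their sum is 2624.
subtract 2584 from 2624: 40 remains
subtract 34 from 40: 6 remains
subtract 5 from 6: 1 remains
subtract 1 from 1: 0 remains

2584 + 34 + 5 + 1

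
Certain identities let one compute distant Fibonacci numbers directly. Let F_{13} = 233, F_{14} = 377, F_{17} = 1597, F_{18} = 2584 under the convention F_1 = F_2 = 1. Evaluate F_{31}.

By the addition formula F_{m+n} = F_m F_{n+1} + F_{m−1} F_n with m=18, n=13: F_{31} = 2584·377 + 1597·233 = 974168 + 372101 = 1346269.

1346269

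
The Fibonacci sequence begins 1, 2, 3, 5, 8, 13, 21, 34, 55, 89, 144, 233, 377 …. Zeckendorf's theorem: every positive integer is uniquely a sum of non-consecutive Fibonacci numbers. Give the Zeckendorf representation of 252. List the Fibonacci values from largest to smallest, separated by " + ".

subtract 233 from 252: 19 remains
subtract 13 from 19: 6 remains
subtract 5 from 6: 1 remains
subtract 1 from 1: 0 remains
So 252 = 233 + 13 + 5 + 1, with no two terms consecutive in the sequence.

233 + 13 + 5 + 1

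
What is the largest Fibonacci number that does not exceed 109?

89

89 ≤ 109 < 144, so the largest Fibonacci number not exceeding 109 is 89.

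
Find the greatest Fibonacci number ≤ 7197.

6765 ≤ 7197 < 10946, so the largest Fibonacci number not exceeding 7197 is 6765.

6765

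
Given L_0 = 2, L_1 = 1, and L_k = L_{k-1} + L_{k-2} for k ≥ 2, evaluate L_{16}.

Iterating the recurrence up to L_{9} = 76 and L_{8} = 47:
L_{10} = L_{9} + L_{8} = 76 + 47 = 123
L_{11} = L_{10} + L_{9} = 123 + 76 = 199
L_{12} = L_{11} + L_{10} = 199 + 123 = 322
L_{13} = L_{12} + L_{11} = 322 + 199 = 521
L_{14} = L_{13} + L_{12} = 521 + 322 = 843
L_{15} = L_{14} + L_{13} = 843 + 521 = 1364
L_{16} = L_{15} + L_{14} = 1364 + 843 = 2207

2207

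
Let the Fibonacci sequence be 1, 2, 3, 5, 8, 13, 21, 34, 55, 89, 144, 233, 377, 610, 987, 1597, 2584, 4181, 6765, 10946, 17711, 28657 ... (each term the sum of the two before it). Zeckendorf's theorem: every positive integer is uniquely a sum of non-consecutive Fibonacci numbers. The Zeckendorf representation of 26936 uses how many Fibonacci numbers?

8

Repeatedly subtract the largest Fibonacci number that fits:
26936 − 17711 = 9225
9225 − 6765 = 2460
2460 − 1597 = 863
863 − 610 = 253
253 − 233 = 20
20 − 13 = 7
7 − 5 = 2
2 − 2 = 0
26936 = 17711 + 6765 + 1597 + 610 + 233 + 13 + 5 + 2, which has 8 terms.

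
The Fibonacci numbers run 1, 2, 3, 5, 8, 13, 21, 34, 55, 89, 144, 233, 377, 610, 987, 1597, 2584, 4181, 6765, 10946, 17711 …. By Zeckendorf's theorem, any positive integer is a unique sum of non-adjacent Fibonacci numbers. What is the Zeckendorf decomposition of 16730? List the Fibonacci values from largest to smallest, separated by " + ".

10946 + 4181 + 1597 + 5 + 1

Greedy algorithm:
subtract 10946 from 16730: 5784 remains
subtract 4181 from 5784: 1603 remains
subtract 1597 from 1603: 6 remains
subtract 5 from 6: 1 remains
subtract 1 from 1: 0 remains
So 16730 = 10946 + 4181 + 1597 + 5 + 1, with no two terms consecutive in the sequence.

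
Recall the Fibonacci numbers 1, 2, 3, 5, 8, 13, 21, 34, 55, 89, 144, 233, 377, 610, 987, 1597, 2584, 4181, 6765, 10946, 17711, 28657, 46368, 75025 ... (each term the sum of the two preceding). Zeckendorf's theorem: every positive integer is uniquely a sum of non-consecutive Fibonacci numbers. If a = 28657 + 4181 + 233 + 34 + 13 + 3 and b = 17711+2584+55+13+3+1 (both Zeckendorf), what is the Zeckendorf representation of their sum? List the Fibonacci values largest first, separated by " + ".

The two numbers are 33121 and 20367, so their sum is 53488.
53488: greatest Fibonacci not exceeding it is 46368, leaving 7120
7120: greatest Fibonacci not exceeding it is 6765, leaving 355
355: greatest Fibonacci not exceeding it is 233, leaving 122
122: greatest Fibonacci not exceeding it is 89, leaving 33
33: greatest Fibonacci not exceeding it is 21, leaving 12
12: greatest Fibonacci not exceeding it is 8, leaving 4
4: greatest Fibonacci not exceeding it is 3, leaving 1
1: greatest Fibonacci not exceeding it is 1, leaving 0

46368 + 6765 + 233 + 89 + 21 + 8 + 3 + 1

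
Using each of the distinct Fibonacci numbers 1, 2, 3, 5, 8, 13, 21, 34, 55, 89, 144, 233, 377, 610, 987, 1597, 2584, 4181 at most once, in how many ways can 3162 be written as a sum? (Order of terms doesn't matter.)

23

Starting from the Zeckendorf form and repeatedly splitting a term F_k into F_{k−1} + F_{k−2} (when neither is already used) reaches every representation.
3162 = 2584+377+144+55+2 = 2584+377+144+34+21+2 = 1597+987+377+144+55+2 = 2584+377+144+34+13+8+2 = … (19 more), for 23 in all.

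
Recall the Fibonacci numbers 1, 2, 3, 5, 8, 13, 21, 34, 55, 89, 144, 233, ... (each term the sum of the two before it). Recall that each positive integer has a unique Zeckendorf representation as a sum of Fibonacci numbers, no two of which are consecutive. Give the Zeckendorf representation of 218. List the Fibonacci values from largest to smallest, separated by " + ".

144 + 55 + 13 + 5 + 1

subtract 144 from 218: 74 remains
subtract 55 from 74: 19 remains
subtract 13 from 19: 6 remains
subtract 5 from 6: 1 remains
subtract 1 from 1: 0 remains
So 218 = 144 + 55 + 13 + 5 + 1, with no two terms consecutive in the sequence.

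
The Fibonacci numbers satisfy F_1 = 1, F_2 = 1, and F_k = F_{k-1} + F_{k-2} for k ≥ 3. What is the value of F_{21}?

Iterating the recurrence up to F_{14} = 377 and F_{13} = 233:
F_{15} = F_{14} + F_{13} = 377 + 233 = 610
F_{16} = F_{15} + F_{14} = 610 + 377 = 987
F_{17} = F_{16} + F_{15} = 987 + 610 = 1597
F_{18} = F_{17} + F_{16} = 1597 + 987 = 2584
F_{19} = F_{18} + F_{17} = 2584 + 1597 = 4181
F_{20} = F_{19} + F_{18} = 4181 + 2584 = 6765
F_{21} = F_{20} + F_{19} = 6765 + 4181 = 10946

10946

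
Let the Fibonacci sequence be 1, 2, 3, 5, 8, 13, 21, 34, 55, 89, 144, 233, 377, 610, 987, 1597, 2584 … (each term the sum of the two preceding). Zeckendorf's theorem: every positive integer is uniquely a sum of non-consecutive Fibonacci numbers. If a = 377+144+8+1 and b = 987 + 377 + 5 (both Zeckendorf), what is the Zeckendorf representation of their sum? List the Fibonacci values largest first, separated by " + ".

1597 + 233 + 55 + 13 + 1

The two numbers are 530 and 1369, so their sum is 1899.
Greedily peel off the largest Fibonacci term at each step:
take 1597 (≤ 1899); 1899 − 1597 = 302
take 233 (≤ 302); 302 − 233 = 69
take 55 (≤ 69); 69 − 55 = 14
take 13 (≤ 14); 14 − 13 = 1
take 1 (≤ 1); 1 − 1 = 0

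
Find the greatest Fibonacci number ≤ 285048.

196418 ≤ 285048 < 317811, so the largest Fibonacci number not exceeding 285048 is 196418.

196418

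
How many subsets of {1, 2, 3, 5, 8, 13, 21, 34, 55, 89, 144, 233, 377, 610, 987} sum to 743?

743 = 610+89+34+8+2 = 610+89+34+5+3+2 = 610+89+21+13+8+2 = 377+233+89+34+8+2 = … (10 more), for 14 in all.

14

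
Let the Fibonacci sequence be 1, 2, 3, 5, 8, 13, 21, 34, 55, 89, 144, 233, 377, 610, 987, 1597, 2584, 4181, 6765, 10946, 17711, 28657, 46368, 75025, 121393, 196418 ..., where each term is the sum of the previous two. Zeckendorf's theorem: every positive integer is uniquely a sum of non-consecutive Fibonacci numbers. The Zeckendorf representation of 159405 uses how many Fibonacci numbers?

largest Fibonacci ≤ 159405 is 121393; 159405 − 121393 = 38012
largest Fibonacci ≤ 38012 is 28657; 38012 − 28657 = 9355
largest Fibonacci ≤ 9355 is 6765; 9355 − 6765 = 2590
largest Fibonacci ≤ 2590 is 2584; 2590 − 2584 = 6
largest Fibonacci ≤ 6 is 5; 6 − 5 = 1
largest Fibonacci ≤ 1 is 1; 1 − 1 = 0
159405 = 121393 + 28657 + 6765 + 2584 + 5 + 1, which has 6 terms.

6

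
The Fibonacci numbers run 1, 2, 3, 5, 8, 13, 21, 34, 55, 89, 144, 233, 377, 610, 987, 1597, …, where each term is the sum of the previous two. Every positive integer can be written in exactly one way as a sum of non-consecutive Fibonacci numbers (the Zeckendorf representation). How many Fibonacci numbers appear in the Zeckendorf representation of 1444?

6

Greedily peel off the largest Fibonacci term at each step:
1444 − 987 = 457
457 − 377 = 80
80 − 55 = 25
25 − 21 = 4
4 − 3 = 1
1 − 1 = 0
1444 = 987 + 377 + 55 + 21 + 3 + 1, which has 6 terms.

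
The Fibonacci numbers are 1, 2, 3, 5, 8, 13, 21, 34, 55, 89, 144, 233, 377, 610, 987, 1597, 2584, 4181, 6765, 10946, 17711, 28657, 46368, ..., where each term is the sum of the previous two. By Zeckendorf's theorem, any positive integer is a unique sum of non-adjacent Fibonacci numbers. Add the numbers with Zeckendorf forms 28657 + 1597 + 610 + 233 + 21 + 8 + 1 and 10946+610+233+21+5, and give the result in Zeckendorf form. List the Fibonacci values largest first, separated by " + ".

28657 + 10946 + 2584 + 610 + 144 + 1

The two numbers are 31127 and 11815, so their sum is 42942.
Greedy algorithm:
42942: greatest Fibonacci not exceeding it is 28657, leaving 14285
14285: greatest Fibonacci not exceeding it is 10946, leaving 3339
3339: greatest Fibonacci not exceeding it is 2584, leaving 755
755: greatest Fibonacci not exceeding it is 610, leaving 145
145: greatest Fibonacci not exceeding it is 144, leaving 1
1: greatest Fibonacci not exceeding it is 1, leaving 0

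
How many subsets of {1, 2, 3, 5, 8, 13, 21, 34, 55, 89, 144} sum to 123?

123 = 89+34 = 89+21+13 = 89+21+8+5 = 55+34+21+13 = … (3 more), for 7 in all.

7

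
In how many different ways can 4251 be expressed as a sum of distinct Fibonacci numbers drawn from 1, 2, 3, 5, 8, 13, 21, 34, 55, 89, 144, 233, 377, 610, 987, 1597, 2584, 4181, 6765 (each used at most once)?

Starting from the Zeckendorf form and repeatedly splitting a term F_k into F_{k−1} + F_{k−2} (when neither is already used) reaches every representation.
4251 = 4181+55+13+2 = 4181+55+8+5+2 = 4181+34+21+13+2 = 2584+1597+55+13+2 = … (16 more), for 20 in all.

20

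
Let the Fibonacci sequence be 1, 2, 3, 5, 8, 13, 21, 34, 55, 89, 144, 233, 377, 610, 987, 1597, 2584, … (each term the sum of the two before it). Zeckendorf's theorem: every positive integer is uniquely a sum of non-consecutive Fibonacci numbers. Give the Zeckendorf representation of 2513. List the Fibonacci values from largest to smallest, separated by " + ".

Repeatedly subtract the largest Fibonacci number that fits:
subtract 1597 from 2513: 916 remains
subtract 610 from 916: 306 remains
subtract 233 from 306: 73 remains
subtract 55 from 73: 18 remains
subtract 13 from 18: 5 remains
subtract 5 from 5: 0 remains
So 2513 = 1597 + 610 + 233 + 55 + 13 + 5, with no two terms consecutive in the sequence.

1597 + 610 + 233 + 55 + 13 + 5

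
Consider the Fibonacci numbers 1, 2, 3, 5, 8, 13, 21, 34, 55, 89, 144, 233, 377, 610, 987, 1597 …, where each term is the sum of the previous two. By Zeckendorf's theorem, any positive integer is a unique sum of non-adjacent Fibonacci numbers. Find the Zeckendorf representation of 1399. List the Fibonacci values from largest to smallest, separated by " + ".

987 + 377 + 34 + 1

1399: greatest Fibonacci not exceeding it is 987, leaving 412
412: greatest Fibonacci not exceeding it is 377, leaving 35
35: greatest Fibonacci not exceeding it is 34, leaving 1
1: greatest Fibonacci not exceeding it is 1, leaving 0
So 1399 = 987 + 377 + 34 + 1, with no two terms consecutive in the sequence.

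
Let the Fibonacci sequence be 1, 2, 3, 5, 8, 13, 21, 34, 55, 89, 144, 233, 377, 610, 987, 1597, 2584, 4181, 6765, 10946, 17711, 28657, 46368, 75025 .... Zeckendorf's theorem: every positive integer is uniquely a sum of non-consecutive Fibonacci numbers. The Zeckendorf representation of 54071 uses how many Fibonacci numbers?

Greedily peel off the largest Fibonacci term at each step:
54071: greatest Fibonacci not exceeding it is 46368, leaving 7703
7703: greatest Fibonacci not exceeding it is 6765, leaving 938
938: greatest Fibonacci not exceeding it is 610, leaving 328
328: greatest Fibonacci not exceeding it is 233, leaving 95
95: greatest Fibonacci not exceeding it is 89, leaving 6
6: greatest Fibonacci not exceeding it is 5, leaving 1
1: greatest Fibonacci not exceeding it is 1, leaving 0
54071 = 46368 + 6765 + 610 + 233 + 89 + 5 + 1, which has 7 terms.

7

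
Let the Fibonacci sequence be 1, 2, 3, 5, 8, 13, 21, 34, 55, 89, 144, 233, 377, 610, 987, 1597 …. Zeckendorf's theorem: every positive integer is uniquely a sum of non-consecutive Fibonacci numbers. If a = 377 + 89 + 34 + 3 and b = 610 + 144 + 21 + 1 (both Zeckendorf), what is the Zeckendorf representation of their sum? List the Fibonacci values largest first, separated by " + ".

987 + 233 + 55 + 3 + 1

The two numbers are 503 and 776, so their sum is 1279.
Greedily peel off the largest Fibonacci term at each step:
987 ≤ 1279 < 1597, so take 987; remainder 292
233 ≤ 292 < 377, so take 233; remainder 59
55 ≤ 59 < 89, so take 55; remainder 4
3 ≤ 4 < 5, so take 3; remainder 1
1 ≤ 1 < 2, so take 1; remainder 0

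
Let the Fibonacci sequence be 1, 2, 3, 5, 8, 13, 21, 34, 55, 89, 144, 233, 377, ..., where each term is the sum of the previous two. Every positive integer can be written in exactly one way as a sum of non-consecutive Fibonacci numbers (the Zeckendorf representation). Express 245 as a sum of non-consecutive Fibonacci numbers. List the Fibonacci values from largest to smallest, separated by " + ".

233 ≤ 245 < 377, so take 233; remainder 12
8 ≤ 12 < 13, so take 8; remainder 4
3 ≤ 4 < 5, so take 3; remainder 1
1 ≤ 1 < 2, so take 1; remainder 0
So 245 = 233 + 8 + 3 + 1, with no two terms consecutive in the sequence.

233 + 8 + 3 + 1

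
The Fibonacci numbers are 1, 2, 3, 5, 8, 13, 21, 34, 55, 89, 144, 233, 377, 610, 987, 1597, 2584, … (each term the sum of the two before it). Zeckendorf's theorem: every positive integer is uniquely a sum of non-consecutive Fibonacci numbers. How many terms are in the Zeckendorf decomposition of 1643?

1643: greatest Fibonacci not exceeding it is 1597, leaving 46
46: greatest Fibonacci not exceeding it is 34, leaving 12
12: greatest Fibonacci not exceeding it is 8, leaving 4
4: greatest Fibonacci not exceeding it is 3, leaving 1
1: greatest Fibonacci not exceeding it is 1, leaving 0
1643 = 1597 + 34 + 8 + 3 + 1, which has 5 terms.

5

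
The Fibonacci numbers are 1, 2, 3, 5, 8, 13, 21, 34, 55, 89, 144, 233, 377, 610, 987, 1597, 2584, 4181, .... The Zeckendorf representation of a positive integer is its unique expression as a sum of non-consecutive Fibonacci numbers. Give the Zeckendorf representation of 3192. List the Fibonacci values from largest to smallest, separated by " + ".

2584 + 377 + 144 + 55 + 21 + 8 + 3

take 2584 (≤ 3192); 3192 − 2584 = 608
take 377 (≤ 608); 608 − 377 = 231
take 144 (≤ 231); 231 − 144 = 87
take 55 (≤ 87); 87 − 55 = 32
take 21 (≤ 32); 32 − 21 = 11
take 8 (≤ 11); 11 − 8 = 3
take 3 (≤ 3); 3 − 3 = 0
So 3192 = 2584 + 377 + 144 + 55 + 21 + 8 + 3, with no two terms consecutive in the sequence.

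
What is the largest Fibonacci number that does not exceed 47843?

46368

46368 ≤ 47843 < 75025, so the largest Fibonacci number not exceeding 47843 is 46368.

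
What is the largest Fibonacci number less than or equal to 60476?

46368 ≤ 60476 < 75025, so the largest Fibonacci number not exceeding 60476 is 46368.

46368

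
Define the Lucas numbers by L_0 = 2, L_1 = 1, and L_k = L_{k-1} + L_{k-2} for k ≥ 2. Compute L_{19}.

9349

Iterating the recurrence up to L_{11} = 199 and L_{10} = 123:
L_{12} = L_{11} + L_{10} = 199 + 123 = 322
L_{13} = L_{12} + L_{11} = 322 + 199 = 521
L_{14} = L_{13} + L_{12} = 521 + 322 = 843
L_{15} = L_{14} + L_{13} = 843 + 521 = 1364
L_{16} = L_{15} + L_{14} = 1364 + 843 = 2207
L_{17} = L_{16} + L_{15} = 2207 + 1364 = 3571
L_{18} = L_{17} + L_{16} = 3571 + 2207 = 5778
L_{19} = L_{18} + L_{17} = 5778 + 3571 = 9349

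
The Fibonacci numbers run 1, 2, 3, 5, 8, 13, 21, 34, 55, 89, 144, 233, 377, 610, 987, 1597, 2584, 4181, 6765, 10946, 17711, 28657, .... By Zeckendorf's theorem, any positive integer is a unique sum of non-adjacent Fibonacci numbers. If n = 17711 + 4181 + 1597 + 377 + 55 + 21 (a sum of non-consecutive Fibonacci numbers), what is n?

17711 + 4181 + 1597 + 377 + 55 + 21 = 23942.

23942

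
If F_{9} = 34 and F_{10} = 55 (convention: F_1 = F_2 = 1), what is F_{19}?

By F_{2k+1} = F_k² + F_{k+1}²: F_{19} = 34² + 55² = 1156 + 3025 = 4181.

4181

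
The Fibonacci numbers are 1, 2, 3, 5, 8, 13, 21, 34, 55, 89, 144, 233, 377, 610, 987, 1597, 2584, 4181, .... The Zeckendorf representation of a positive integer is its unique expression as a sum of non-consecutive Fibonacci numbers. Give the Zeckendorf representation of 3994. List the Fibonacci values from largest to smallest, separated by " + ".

largest Fibonacci ≤ 3994 is 2584; 3994 − 2584 = 1410
largest Fibonacci ≤ 1410 is 987; 1410 − 987 = 423
largest Fibonacci ≤ 423 is 377; 423 − 377 = 46
largest Fibonacci ≤ 46 is 34; 46 − 34 = 12
largest Fibonacci ≤ 12 is 8; 12 − 8 = 4
largest Fibonacci ≤ 4 is 3; 4 − 3 = 1
largest Fibonacci ≤ 1 is 1; 1 − 1 = 0
So 3994 = 2584 + 987 + 377 + 34 + 8 + 3 + 1, with no two terms consecutive in the sequence.

2584 + 987 + 377 + 34 + 8 + 3 + 1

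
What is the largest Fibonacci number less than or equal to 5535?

4181

4181 ≤ 5535 < 6765, so the largest Fibonacci number not exceeding 5535 is 4181.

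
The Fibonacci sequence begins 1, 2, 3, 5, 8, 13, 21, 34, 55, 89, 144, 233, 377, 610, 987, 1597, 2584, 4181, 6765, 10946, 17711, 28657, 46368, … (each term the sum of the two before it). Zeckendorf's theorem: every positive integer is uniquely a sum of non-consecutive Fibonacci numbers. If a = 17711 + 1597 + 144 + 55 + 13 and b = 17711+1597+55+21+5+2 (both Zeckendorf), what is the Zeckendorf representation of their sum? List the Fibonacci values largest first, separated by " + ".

28657 + 6765 + 2584 + 610 + 233 + 55 + 5 + 2

The two numbers are 19520 and 19391, so their sum is 38911.
take 28657 (≤ 38911); 38911 − 28657 = 10254
take 6765 (≤ 10254); 10254 − 6765 = 3489
take 2584 (≤ 3489); 3489 − 2584 = 905
take 610 (≤ 905); 905 − 610 = 295
take 233 (≤ 295); 295 − 233 = 62
take 55 (≤ 62); 62 − 55 = 7
take 5 (≤ 7); 7 − 5 = 2
take 2 (≤ 2); 2 − 2 = 0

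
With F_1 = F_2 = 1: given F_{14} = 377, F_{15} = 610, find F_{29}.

514229

By the addition formula F_{m+n} = F_m F_{n+1} + F_{m−1} F_n with m=15, n=14: F_{29} = 610·610 + 377·377 = 372100 + 142129 = 514229.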